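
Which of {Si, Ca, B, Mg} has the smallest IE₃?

The third ionization energy removes an electron from the +2 ion. For each element: Si²⁺ still has 2 valence electrons; Ca²⁺ is the bare [Ar] core; B²⁺ still has 1 valence electron; Mg²⁺ is the bare [Ne] core.
Breaking into a closed-shell core is much more expensive than removing a leftover valence electron — Ca and Mg have the largest IE_3 here.
Valence configurations: Si²⁺ [Ne]3s², B²⁺ [He]2s¹.
Tabulated IE_3 (kJ/mol): Si 3232, Ca 4912, B 3660, Mg 7733.
Putting it together, IE_3: Si < B < Ca < Mg.

Si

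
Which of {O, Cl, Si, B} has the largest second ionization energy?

O

The second ionization energy removes an electron from the +1 ion. For each element: O⁺ still has 5 valence electrons; Cl⁺ still has 6 valence electrons; Si⁺ still has 3 valence electrons; B⁺ still has 2 valence electrons.
All are still removing valence electrons, so compare the +1 ions as you would atoms: IE_2 generally rises across a period (higher Z_eff) and falls down a group (larger shell), subject to the usual subshell exceptions.
Valence configurations: O⁺ [He]2s²2p³, Cl⁺ [Ne]3s²3p⁴, Si⁺ [Ne]3s²3p¹, B⁺ [He]2s².
The numbers (kJ/mol): O 3388, Cl 2298, Si 1577, B 2427.
Overall IE_2 order: Si < Cl < B < O.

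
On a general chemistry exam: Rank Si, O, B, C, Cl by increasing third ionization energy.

After 2 electrons have been removed, what remains? Si²⁺ still has 2 valence electrons; O²⁺ still has 4 valence electrons; B²⁺ still has 1 valence electron; C²⁺ still has 2 valence electrons; Cl²⁺ still has 5 valence electrons.
All are still removing valence electrons, so compare the +2 ions as you would atoms: IE_3 generally rises across a period (higher Z_eff) and falls down a group (larger shell), subject to the usual subshell exceptions.
Valence configurations: Si²⁺ [Ne]3s², O²⁺ [He]2s²2p², B²⁺ [He]2s¹, C²⁺ [He]2s², Cl²⁺ [Ne]3s²3p³.
Approximate IE_3 values (kJ/mol): Si 3232, O 5300, B 3660, C 4620, Cl 3822.
Putting it together, IE_3: Si < B < Cl < C < O.

Si < B < Cl < C < O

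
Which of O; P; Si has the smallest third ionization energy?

P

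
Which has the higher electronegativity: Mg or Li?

Mg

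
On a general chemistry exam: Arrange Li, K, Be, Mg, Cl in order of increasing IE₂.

Mg < Be < Cl < K < Li

IE_2 is the cost of taking one more electron from the +1 cation: Li⁺ is the bare [He] core; K⁺ is the bare [Ar] core; Be⁺ still has 1 valence electron; Mg⁺ still has 1 valence electron; Cl⁺ still has 6 valence electrons.
Breaking into a closed-shell core is much more expensive than removing a leftover valence electron — K and Li have the largest IE_2 here.
Valence configurations: Be⁺ [He]2s¹, Mg⁺ [Ne]3s¹, Cl⁺ [Ne]3s²3p⁴.
Approximate IE_2 values (kJ/mol): Li 7298, K 3052, Be 1757, Mg 1451, Cl 2298.
Overall IE_2 order: Mg < Be < Cl < K < Li.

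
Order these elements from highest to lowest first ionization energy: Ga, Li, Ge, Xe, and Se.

Li is in period 2, group 1; Ga is in period 4, group 13; Ge is in period 4, group 14; Se is in period 4, group 16; Xe is in period 5, group 18.
Removing the outermost electron gets harder across a period and easier down a group.
Neither a single period nor a single group — weigh both effects.
Ga > Li: period and group pull opposite ways; the across-period shift dominates (579 vs 520 kJ/mol).
Ge > Ga: Ge lies to the right of Ga in period 4, so the across-period effect alone puts Ge higher.
Se > Ge: Se lies to the right of Ge in period 4, so the across-period effect alone puts Se higher.
Xe > Se: the two effects oppose for this pair; the across-period effect wins (1170 vs 941 kJ/mol).
Tabulated first ionization energy (kJ/mol): Li 520, Ga 579, Ge 762, Se 941, Xe 1170.
So from highest to lowest: Xe > Se > Ge > Ga > Li.

Xe, Se, Ge, Ga, Li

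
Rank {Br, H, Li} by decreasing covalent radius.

Li > Br > H

Across a period the added protons contract the valence shell; down a group each new principal shell makes the atom larger.
These span different periods and groups, so the two trends combine.
Br > H: the two effects oppose for this pair; the down-group effect wins (114 vs 32 pm).
Li > Br: the two effects oppose for this pair; the across-period effect wins (133 vs 114 pm).
Tabulated atomic radius (pm): H 32, Li 133, Br 114.
So from largest to smallest: Li > Br > H.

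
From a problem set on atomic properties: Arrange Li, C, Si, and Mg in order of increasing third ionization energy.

Consider each +2 ion: Li²⁺ is already 1 electron into the core; C²⁺ still has 2 valence electrons; Si²⁺ still has 2 valence electrons; Mg²⁺ is the bare [Ne] core.
Pulling an electron out of a noble-gas core costs far more than removing a remaining valence electron, so Mg and Li sit at the high end of IE_3.
Valence configurations: C²⁺ [He]2s², Si²⁺ [Ne]3s².
Approximate IE_3 values (kJ/mol): Li 11815, C 4620, Si 3232, Mg 7733.
Putting it together, IE_3: Si < C < Mg < Li.

Si < C < Mg < Li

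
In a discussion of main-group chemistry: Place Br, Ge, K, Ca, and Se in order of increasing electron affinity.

K is in period 4, group 1; Ca is in period 4, group 2; Ge is in period 4, group 14; Se is in period 4, group 16; Br is in period 4, group 17.
Electron affinity generally becomes more exothermic across a period toward the halogens and less exothermic down a group.
All lie in period 4; the across-period trend (electron affinity increases left to right) applies, with the exception below.
Note the exception: K has a higher electron affinity than Ca, contrary to the simple trend — adding an electron to Ca (ns²) has to open a new, higher-energy np subshell, which is unfavourable.
For reference (kJ/mol): K 48, Ca 2, Ge 119, Se 195, Br 325.
So from lowest to highest: Ca < K < Ge < Se < Br.

Ca < K < Ge < Se < Br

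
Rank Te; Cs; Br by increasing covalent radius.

Br, Te, Cs

Br is in period 4, group 17; Te is in period 5, group 16; Cs is in period 6, group 1.
Moving right in a period, electrons are added to the same shell under a stronger nuclear pull, so atoms get smaller; moving down, a new shell is opened and atoms get larger.
These span different periods and groups, so the two trends combine.
Te > Br: both effects reinforce here, so Te is clearly the larger of the two.
Cs > Te: both effects reinforce here, so Cs is clearly the larger of the two.
Tabulated atomic radius (pm): Br 114, Te 136, Cs 232.
So from smallest to largest: Br < Te < Cs.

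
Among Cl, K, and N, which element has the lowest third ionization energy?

Cl

The third ionization energy removes an electron from the +2 ion. For each element: Cl²⁺ still has 5 valence electrons; K²⁺ is already 1 electron into the core; N²⁺ still has 3 valence electrons.
Usually core removal costs more than valence removal, but here the competition is close: a tightly held n=2 valence electron can cost more to remove than an n=3 core electron, so the actual values have to decide it.
Valence configurations: Cl²⁺ [Ne]3s²3p³, N²⁺ [He]2s²2p¹.
Approximate IE_3 values (kJ/mol): Cl 3822, K 4420, N 4578.
Hence IE_3: Cl < K < N.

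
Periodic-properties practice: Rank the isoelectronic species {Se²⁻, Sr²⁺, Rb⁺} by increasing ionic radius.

Sr²⁺ < Rb⁺ < Se²⁻

All of these have 36 electrons, so size is governed by nuclear charge alone: the more protons, the stronger the pull on the same electron cloud, and the smaller the ion.
Nuclear charges: Sr²⁺ (Z=38), Rb⁺ (Z=37), Se²⁻ (Z=34).
Smallest to largest: Sr²⁺ < Rb⁺ < Se²⁻.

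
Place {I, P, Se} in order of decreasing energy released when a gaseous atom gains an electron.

I, Se, P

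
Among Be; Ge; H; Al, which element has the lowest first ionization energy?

H is in period 1, group 1; Be is in period 2, group 2; Al is in period 3, group 13; Ge is in period 4, group 14.
IE₁ increases left→right with effective nuclear charge and decreases top→bottom as the valence shell moves farther out.
A diagonal step moves right (one effect) and down (the opposite effect) at once.
Ge > Al: the two effects oppose for this pair; the across-period effect wins (762 vs 578 kJ/mol).
Be > Ge: period and group pull opposite ways; the down-group shift dominates (900 vs 762 kJ/mol).
H > Be: period and group pull opposite ways; the down-group shift dominates (1312 vs 900 kJ/mol).
For reference (kJ/mol): H 1312, Be 900, Al 578, Ge 762.
The lowest first ionization energy among these belongs to Al.

Al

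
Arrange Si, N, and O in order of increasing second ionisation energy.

After 1 electron has been removed, what remains? Si⁺ still has 3 valence electrons; N⁺ still has 4 valence electrons; O⁺ still has 5 valence electrons.
All are still removing valence electrons, so compare the +1 ions as you would atoms: IE_2 generally rises across a period (higher Z_eff) and falls down a group (larger shell), subject to the usual subshell exceptions.
Valence configurations: Si⁺ [Ne]3s²3p¹, N⁺ [He]2s²2p², O⁺ [He]2s²2p³.
Tabulated IE_2 (kJ/mol): Si 1577, N 2856, O 3388.
Putting it together, IE_2: Si < N < O.

Si < N < O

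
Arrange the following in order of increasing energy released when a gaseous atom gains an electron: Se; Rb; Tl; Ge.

Tl < Rb < Ge < Se

Ge is in period 4, group 14; Se is in period 4, group 16; Rb is in period 5, group 1; Tl is in period 6, group 13.
Adding an electron releases more energy for atoms nearer the top right (short of the noble gases).
Neither a single period nor a single group — weigh both effects.
Rb > Tl: the two effects oppose for this pair; the down-group effect wins (47 vs 19 kJ/mol).
Ge > Rb: both effects reinforce here, so Ge is clearly the higher of the two.
Se > Ge: both are in period 4; the period trend gives Se the larger value.
For reference (kJ/mol): Ge 119, Se 195, Rb 47, Tl 19.
So from lowest to highest: Tl < Rb < Ge < Se.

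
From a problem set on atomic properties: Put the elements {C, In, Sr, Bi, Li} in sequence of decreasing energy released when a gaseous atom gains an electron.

C > Bi > Li > In > Sr

Li is in period 2, group 1; C is in period 2, group 14; Sr is in period 5, group 2; In is in period 5, group 13; Bi is in period 6, group 15.
Electron affinity generally becomes more exothermic across a period toward the halogens and less exothermic down a group.
These span different periods and groups, so the two trends combine.
In > Sr: In lies to the right of Sr in period 5, so the across-period effect alone puts In higher.
Li > In: the two effects oppose for this pair; the down-group effect wins (60 vs 29 kJ/mol).
Bi > Li: period and group pull opposite ways; the across-period shift dominates (91 vs 60 kJ/mol).
C > Bi: the two effects oppose for this pair; the down-group effect wins (122 vs 91 kJ/mol).
For reference (kJ/mol): Li 60, C 122, Sr 5, In 29, Bi 91.
So from highest to lowest: C > Bi > Li > In > Sr.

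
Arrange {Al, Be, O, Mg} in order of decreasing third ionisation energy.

Be, Mg, O, Al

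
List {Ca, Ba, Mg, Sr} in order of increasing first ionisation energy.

Across a period the outer electron is held more tightly (higher IE₁); down a group it sits in a higher shell, more shielded, and comes off more easily.
All are in group 2, so first ionization energy increases up the group.
So from lowest to highest: Ba < Sr < Ca < Mg.

Ba < Sr < Ca < Mg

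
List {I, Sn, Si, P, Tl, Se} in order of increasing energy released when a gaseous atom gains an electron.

Si is in period 3, group 14; P is in period 3, group 15; Se is in period 4, group 16; Sn is in period 5, group 14; I is in period 5, group 17; Tl is in period 6, group 13.
Adding an electron releases more energy for atoms nearer the top right (short of the noble gases).
Here both period and group differ, so the two effects have to be weighed against each other.
P > Tl: relative to Tl, both the across-period and down-group shifts push P's electron affinity up.
Sn > P: this pair runs against the simple trend — see the exception note.
Si > Sn: they share group 14; the group trend gives Si the larger value.
Se > Si: period and group pull opposite ways; the across-period shift dominates (195 vs 134 kJ/mol).
I > Se: the two effects oppose for this pair; the across-period effect wins (295 vs 195 kJ/mol).
Note the exception: Sn has a higher electron affinity than P, contrary to the simple trend — adding an electron to P's half-filled np³ subshell costs electron-pairing energy.
Note the exception: Si has a higher electron affinity than P, contrary to the simple trend — adding an electron to P's half-filled 3p³ is unfavourable, so Si (3p²) has the more exothermic EA.
Approximate values (kJ/mol): Si 134, P 72, Se 195, Sn 107, I 295, Tl 19.
So from lowest to highest: Tl < P < Sn < Si < Se < I.

Tl < P < Sn < Si < Se < I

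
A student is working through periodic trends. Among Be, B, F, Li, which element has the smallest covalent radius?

Across a period the added protons contract the valence shell; down a group each new principal shell makes the atom larger.
All lie in period 2, so atomic radius increases right to left.
The smallest covalent radius among these belongs to F.

F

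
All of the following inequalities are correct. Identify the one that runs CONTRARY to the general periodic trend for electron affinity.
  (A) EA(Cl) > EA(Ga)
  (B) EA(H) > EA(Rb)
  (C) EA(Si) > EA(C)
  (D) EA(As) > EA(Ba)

The general trend: electron affinity increases across a period and decreases down a group.
(A) Cl (period 3, group 17) vs Ga (period 4, group 13): the stated order agrees with the simple trend.
(B) H (period 1, group 1) vs Rb (period 5, group 1): the stated order agrees with the simple trend.
(C) Si (period 3, group 14) vs C (period 2, group 14): the stated order contradicts the simple trend.
(D) As (period 4, group 15) vs Ba (period 6, group 2): the stated order agrees with the simple trend.
The exception is (C): Si's larger, more diffuse 3p orbitals accept an added electron slightly more readily than C's compact 2p.

(C)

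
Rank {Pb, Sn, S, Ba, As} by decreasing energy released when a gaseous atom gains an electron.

S > Sn > As > Pb > Ba

S is in period 3, group 16; As is in period 4, group 15; Sn is in period 5, group 14; Ba is in period 6, group 2; Pb is in period 6, group 14.
Electron affinity generally becomes more exothermic across a period toward the halogens and less exothermic down a group.
Neither a single period nor a single group — weigh both effects.
Pb > Ba: Pb lies to the right of Ba in period 6, so the across-period effect alone puts Pb higher.
As > Pb: both effects reinforce here, so As is clearly the higher of the two.
Sn > As: this pair runs against the simple trend — see the exception note.
S > Sn: relative to Sn, both the across-period and down-group shifts push S's electron affinity up.
Note the exception: Sn has a higher electron affinity than As, contrary to the simple trend — adding an electron to As's half-filled np³ subshell costs electron-pairing energy.
Approximate values (kJ/mol): S 200, As 78, Sn 107, Ba 14, Pb 35.
So from highest to lowest: S > Sn > As > Pb > Ba.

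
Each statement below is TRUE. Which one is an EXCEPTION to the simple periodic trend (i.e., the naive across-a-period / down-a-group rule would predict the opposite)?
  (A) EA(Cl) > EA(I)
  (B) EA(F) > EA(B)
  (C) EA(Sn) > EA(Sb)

The general trend: electron affinity increases across a period and decreases down a group.
(A) Cl (period 3, group 17) vs I (period 5, group 17): the stated order agrees with the simple trend.
(B) F (period 2, group 17) vs B (period 2, group 13): the stated order agrees with the simple trend.
(C) Sn (period 5, group 14) vs Sb (period 5, group 15): the stated order contradicts the simple trend.
The exception is (C): adding an electron to Sb's half-filled 5p³ is unfavourable, so Sn has the more exothermic EA.

(C)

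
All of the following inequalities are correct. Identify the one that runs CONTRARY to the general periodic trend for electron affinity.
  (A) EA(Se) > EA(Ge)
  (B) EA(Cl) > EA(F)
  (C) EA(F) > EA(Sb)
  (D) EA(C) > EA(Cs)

(B)

The general trend: electron affinity increases across a period and decreases down a group.
(A) Se (period 4, group 16) vs Ge (period 4, group 14): the stated order agrees with the simple trend.
(B) Cl (period 3, group 17) vs F (period 2, group 17): the stated order contradicts the simple trend.
(C) F (period 2, group 17) vs Sb (period 5, group 15): the stated order agrees with the simple trend.
(D) C (period 2, group 14) vs Cs (period 6, group 1): the stated order agrees with the simple trend.
The exception is (B): F's small 2p subshell makes the incoming electron feel strong e⁻–e⁻ repulsion, so Cl actually releases more energy on gaining an electron.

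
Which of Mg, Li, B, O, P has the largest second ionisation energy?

Li

IE_2 is the cost of taking one more electron from the +1 cation: Mg⁺ still has 1 valence electron; Li⁺ is the bare [He] core; B⁺ still has 2 valence electrons; O⁺ still has 5 valence electrons; P⁺ still has 4 valence electrons.
Breaking into a closed-shell core is much more expensive than removing a leftover valence electron — Li has the largest IE_2 here.
Valence configurations: Mg⁺ [Ne]3s¹, B⁺ [He]2s², O⁺ [He]2s²2p³, P⁺ [Ne]3s²3p².
The numbers (kJ/mol): Mg 1451, Li 7298, B 2427, O 3388, P 1907.
Hence IE_2: Mg < P < B < O < Li.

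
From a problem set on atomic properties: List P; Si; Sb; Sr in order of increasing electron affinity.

Sr < P < Sb < Si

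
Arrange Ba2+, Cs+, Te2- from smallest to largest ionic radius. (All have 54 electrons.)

Ba2+ < Cs+ < Te2-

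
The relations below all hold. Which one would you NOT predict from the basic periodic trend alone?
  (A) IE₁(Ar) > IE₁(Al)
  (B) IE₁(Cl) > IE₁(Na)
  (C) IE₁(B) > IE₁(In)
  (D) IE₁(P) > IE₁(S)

The general trend: IE₁ increases across a period and decreases down a group.
(A) Ar (period 3, group 18) vs Al (period 3, group 13): the stated order agrees with the simple trend.
(B) Cl (period 3, group 17) vs Na (period 3, group 1): the stated order agrees with the simple trend.
(C) B (period 2, group 13) vs In (period 5, group 13): the stated order agrees with the simple trend.
(D) P (period 3, group 15) vs S (period 3, group 16): the stated order contradicts the simple trend.
The exception is (D): S (3p⁴) ionizes more easily than half-filled P (3p³) because the paired 3p electron in S is pushed out by e⁻–e⁻ repulsion.

(D)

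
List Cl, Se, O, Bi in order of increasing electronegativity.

Bi < Se < Cl < O

O is in period 2, group 16; Cl is in period 3, group 17; Se is in period 4, group 16; Bi is in period 6, group 15.
Smaller atoms with higher effective nuclear charge are more electronegative.
These span different periods and groups, so the two trends combine.
Se > Bi: both effects reinforce here, so Se is clearly the higher of the two.
Cl > Se: relative to Se, both the across-period and down-group shifts push Cl's electronegativity up.
O > Cl: the two effects oppose for this pair; the down-group effect wins (3.44 vs 3.16).
Tabulated electronegativity (Pauling): O 3.44, Cl 3.16, Se 2.55, Bi 2.02.
So from lowest to highest: Bi < Se < Cl < O.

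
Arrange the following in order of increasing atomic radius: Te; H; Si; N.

H < N < Si < Te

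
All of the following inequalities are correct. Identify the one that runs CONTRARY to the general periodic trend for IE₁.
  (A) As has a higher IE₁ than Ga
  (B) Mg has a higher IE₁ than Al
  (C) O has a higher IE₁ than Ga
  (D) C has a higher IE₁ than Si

(B)

The general trend: IE₁ increases across a period and decreases down a group.
(A) As (period 4, group 15) vs Ga (period 4, group 13): the stated order agrees with the simple trend.
(B) Mg (period 3, group 2) vs Al (period 3, group 13): the stated order contradicts the simple trend.
(C) O (period 2, group 16) vs Ga (period 4, group 13): the stated order agrees with the simple trend.
(D) C (period 2, group 14) vs Si (period 3, group 14): the stated order agrees with the simple trend.
The exception is (B): Al's single 3p electron is easier to remove than one from Mg's filled 3s².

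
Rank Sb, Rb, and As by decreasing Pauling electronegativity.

As > Sb > Rb

EN rises left→right (higher Z_eff, smaller atoms) and falls top→bottom (larger, more shielded atoms).
Neither a single period nor a single group — weigh both effects.
Sb > Rb: Sb lies to the right of Rb in period 5, so the across-period effect alone puts Sb higher.
As > Sb: they share group 15; the group trend gives As the larger value.
For reference (Pauling): As 2.18, Rb 0.82, Sb 2.05.
So from highest to lowest: As > Sb > Rb.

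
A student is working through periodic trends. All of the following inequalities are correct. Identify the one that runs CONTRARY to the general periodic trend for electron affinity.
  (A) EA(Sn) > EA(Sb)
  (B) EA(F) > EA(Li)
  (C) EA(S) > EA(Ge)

The general trend: electron affinity increases across a period and decreases down a group.
(A) Sn (period 5, group 14) vs Sb (period 5, group 15): the stated order contradicts the simple trend.
(B) F (period 2, group 17) vs Li (period 2, group 1): the stated order agrees with the simple trend.
(C) S (period 3, group 16) vs Ge (period 4, group 14): the stated order agrees with the simple trend.
The exception is (A): adding an electron to Sb's half-filled 5p³ is unfavourable, so Sn has the more exothermic EA.

(A)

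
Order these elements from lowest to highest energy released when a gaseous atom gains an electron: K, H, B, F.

B < K < H < F

H is in period 1, group 1; B is in period 2, group 13; F is in period 2, group 17; K is in period 4, group 1.
EA tends to increase across a period and decrease down a group, though the pattern is less regular than for IE or radius.
These span different periods and groups, so the two trends combine.
K > B: this pair runs against the simple trend — see the exception note.
H > K: H sits above K in group 1, so the down-group effect alone puts H higher.
F > H: period and group pull opposite ways; the across-period shift dominates (328 vs 73 kJ/mol).
Note the exception: K has a higher electron affinity than B, contrary to the simple trend — B's ns²np¹ configuration gives only a small electron affinity — the sparsely filled np subshell binds an added electron weakly.
For reference (kJ/mol): H 73, B 27, F 328, K 48.
So from lowest to highest: B < K < H < F.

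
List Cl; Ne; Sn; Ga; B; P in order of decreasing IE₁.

Ne > Cl > P > B > Sn > Ga

B is in period 2, group 13; Ne is in period 2, group 18; P is in period 3, group 15; Cl is in period 3, group 17; Ga is in period 4, group 13; Sn is in period 5, group 14.
IE₁ increases left→right with effective nuclear charge and decreases top→bottom as the valence shell moves farther out.
These span different periods and groups, so the two trends combine.
Sn > Ga: the two effects oppose for this pair; the across-period effect wins (709 vs 579 kJ/mol).
B > Sn: period and group pull opposite ways; the down-group shift dominates (801 vs 709 kJ/mol).
P > B: the two effects oppose for this pair; the across-period effect wins (1012 vs 801 kJ/mol).
Cl > P: both are in period 3; the period trend gives Cl the larger value.
Ne > Cl: relative to Cl, both the across-period and down-group shifts push Ne's first ionization energy up.
For reference (kJ/mol): B 801, Ne 2081, P 1012, Cl 1251, Ga 579, Sn 709.
So from highest to lowest: Ne > Cl > P > B > Sn > Ga.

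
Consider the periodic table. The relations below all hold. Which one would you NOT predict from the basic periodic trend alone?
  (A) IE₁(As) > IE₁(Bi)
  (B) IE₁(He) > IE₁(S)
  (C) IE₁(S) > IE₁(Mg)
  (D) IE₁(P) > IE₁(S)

(D)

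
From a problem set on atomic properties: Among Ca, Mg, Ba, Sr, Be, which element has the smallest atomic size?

Be is in period 2, group 2; Mg is in period 3, group 2; Ca is in period 4, group 2; Sr is in period 5, group 2; Ba is in period 6, group 2.
Moving right in a period, electrons are added to the same shell under a stronger nuclear pull, so atoms get smaller; moving down, a new shell is opened and atoms get larger.
All are in group 2, so atomic radius increases down the group.
The smallest atomic size among these belongs to Be.

Be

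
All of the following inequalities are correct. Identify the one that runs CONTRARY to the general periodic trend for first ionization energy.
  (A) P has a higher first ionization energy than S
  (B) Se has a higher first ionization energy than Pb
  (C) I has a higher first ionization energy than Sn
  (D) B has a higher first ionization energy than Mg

The general trend: first ionization energy increases across a period and decreases down a group.
(A) P (period 3, group 15) vs S (period 3, group 16): the stated order contradicts the simple trend.
(B) Se (period 4, group 16) vs Pb (period 6, group 14): the stated order agrees with the simple trend.
(C) I (period 5, group 17) vs Sn (period 5, group 14): the stated order agrees with the simple trend.
(D) B (period 2, group 13) vs Mg (period 3, group 2): the stated order agrees with the simple trend.
The exception is (A): S (3p⁴) ionizes more easily than half-filled P (3p³) because the paired 3p electron in S is pushed out by e⁻–e⁻ repulsion.

(A)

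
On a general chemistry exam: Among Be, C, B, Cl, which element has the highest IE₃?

Be

IE_3 is the cost of taking one more electron from the +2 cation: Be²⁺ is the bare [He] core; C²⁺ still has 2 valence electrons; B²⁺ still has 1 valence electron; Cl²⁺ still has 5 valence electrons.
Pulling an electron out of a noble-gas core costs far more than removing a remaining valence electron, so Be sits at the high end of IE_3.
Valence configurations: C²⁺ [He]2s², B²⁺ [He]2s¹, Cl²⁺ [Ne]3s²3p³.
Approximate IE_3 values (kJ/mol): Be 14849, C 4620, B 3660, Cl 3822.
Putting it together, IE_3: B < Cl < C < Be.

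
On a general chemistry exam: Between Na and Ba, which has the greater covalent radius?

Ba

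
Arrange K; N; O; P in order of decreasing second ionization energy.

O > K > N > P

After 1 electron has been removed, what remains? K⁺ is the bare [Ar] core; N⁺ still has 4 valence electrons; O⁺ still has 5 valence electrons; P⁺ still has 4 valence electrons.
Usually core removal costs more than valence removal, but here the competition is close: a tightly held n=2 valence electron can cost more to remove than an n=3 core electron, so the actual values have to decide it.
Valence configurations: N⁺ [He]2s²2p², O⁺ [He]2s²2p³, P⁺ [Ne]3s²3p².
Approximate IE_2 values (kJ/mol): K 3052, N 2856, O 3388, P 1907.
Overall IE_2 order: P < N < K < O.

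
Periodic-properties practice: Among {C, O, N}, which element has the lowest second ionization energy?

C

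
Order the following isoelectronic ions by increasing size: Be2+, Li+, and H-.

All of these have 2 electrons, so size is governed by nuclear charge alone: the more protons, the stronger the pull on the same electron cloud, and the smaller the ion.
Nuclear charges: Be2+ (Z=4), Li+ (Z=3), H- (Z=1).
Smallest to largest: Be2+ < Li+ < H-.

Be2+ < Li+ < H-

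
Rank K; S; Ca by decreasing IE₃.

After 2 electrons have been removed, what remains? K²⁺ is already 1 electron into the core; S²⁺ still has 4 valence electrons; Ca²⁺ is the bare [Ar] core.
Pulling an electron out of a noble-gas core costs far more than removing a remaining valence electron, so K and Ca sit at the high end of IE_3.
Approximate IE_3 values (kJ/mol): K 4420, S 3357, Ca 4912.
Putting it together, IE_3: S < K < Ca.

Ca, K, S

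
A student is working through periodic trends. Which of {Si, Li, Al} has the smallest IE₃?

After 2 electrons have been removed, what remains? Si²⁺ still has 2 valence electrons; Li²⁺ is already 1 electron into the core; Al²⁺ still has 1 valence electron.
Breaking into a closed-shell core is much more expensive than removing a leftover valence electron — Li has the largest IE_3 here.
Valence configurations: Si²⁺ [Ne]3s², Al²⁺ [Ne]3s¹.
Tabulated IE_3 (kJ/mol): Si 3232, Li 11815, Al 2745.
Overall IE_3 order: Al < Si < Li.

Al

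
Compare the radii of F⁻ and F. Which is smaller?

F

Forming F⁻ adds 1 electron to F. More electron–electron repulsion in the same shell, with unchanged nuclear charge, lets the cloud expand.
An anion is larger than its parent atom: F⁻ > F.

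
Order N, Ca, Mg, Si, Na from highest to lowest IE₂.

Na, N, Si, Mg, Ca

The second ionization energy removes an electron from the +1 ion. For each element: N⁺ still has 4 valence electrons; Ca⁺ still has 1 valence electron; Mg⁺ still has 1 valence electron; Si⁺ still has 3 valence electrons; Na⁺ is the bare [Ne] core.
Pulling an electron out of a noble-gas core costs far more than removing a remaining valence electron, so Na sits at the high end of IE_2.
Valence configurations: N⁺ [He]2s²2p², Ca⁺ [Ar]4s¹, Mg⁺ [Ne]3s¹, Si⁺ [Ne]3s²3p¹.
The numbers (kJ/mol): N 2856, Ca 1145, Mg 1451, Si 1577, Na 4562.
Putting it together, IE_2: Ca < Mg < Si < N < Na.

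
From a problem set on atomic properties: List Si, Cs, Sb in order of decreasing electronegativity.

Sb > Si > Cs

Si is in period 3, group 14; Sb is in period 5, group 15; Cs is in period 6, group 1.
Electronegativity increases across a period and decreases down a group, tracking effective nuclear charge and atomic size.
These span different periods and groups, so the two trends combine.
Si > Cs: both effects reinforce here, so Si is clearly the higher of the two.
Sb > Si: the two effects oppose for this pair; the across-period effect wins (2.05 vs 1.90).
Approximate values (Pauling): Si 1.90, Sb 2.05, Cs 0.79.
So from highest to lowest: Sb > Si > Cs.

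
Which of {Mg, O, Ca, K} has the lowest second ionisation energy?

Ca

IE_2 is the cost of taking one more electron from the +1 cation: Mg⁺ still has 1 valence electron; O⁺ still has 5 valence electrons; Ca⁺ still has 1 valence electron; K⁺ is the bare [Ar] core.
Usually core removal costs more than valence removal, but here the competition is close: a tightly held n=2 valence electron can cost more to remove than an n=3 core electron, so the actual values have to decide it.
Valence configurations: Mg⁺ [Ne]3s¹, O⁺ [He]2s²2p³, Ca⁺ [Ar]4s¹.
The numbers (kJ/mol): Mg 1451, O 3388, Ca 1145, K 3052.
Overall IE_2 order: Ca < Mg < K < O.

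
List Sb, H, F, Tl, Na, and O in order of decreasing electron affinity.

F > O > Sb > H > Na > Tl

H is in period 1, group 1; O is in period 2, group 16; F is in period 2, group 17; Na is in period 3, group 1; Sb is in period 5, group 15; Tl is in period 6, group 13.
Adding an electron releases more energy for atoms nearer the top right (short of the noble gases).
Here both period and group differ, so the two effects have to be weighed against each other.
Na > Tl: period and group pull opposite ways; the down-group shift dominates (53 vs 19 kJ/mol).
H > Na: H sits above Na in group 1, so the down-group effect alone puts H higher.
Sb > H: period and group pull opposite ways; the across-period shift dominates (103 vs 73 kJ/mol).
O > Sb: relative to Sb, both the across-period and down-group shifts push O's electron affinity up.
F > O: F lies to the right of O in period 2, so the across-period effect alone puts F higher.
Tabulated electron affinity (kJ/mol): H 73, O 141, F 328, Na 53, Sb 103, Tl 19.
So from highest to lowest: F > O > Sb > H > Na > Tl.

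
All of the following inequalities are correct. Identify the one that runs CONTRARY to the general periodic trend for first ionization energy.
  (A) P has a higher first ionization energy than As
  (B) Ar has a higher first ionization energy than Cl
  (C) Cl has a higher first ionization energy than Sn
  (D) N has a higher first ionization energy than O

(D)

The general trend: first ionization energy increases across a period and decreases down a group.
(A) P (period 3, group 15) vs As (period 4, group 15): the stated order agrees with the simple trend.
(B) Ar (period 3, group 18) vs Cl (period 3, group 17): the stated order agrees with the simple trend.
(C) Cl (period 3, group 17) vs Sn (period 5, group 14): the stated order agrees with the simple trend.
(D) N (period 2, group 15) vs O (period 2, group 16): the stated order contradicts the simple trend.
The exception is (D): pairing an electron in O's 2p⁴ costs repulsion energy, so O ionizes more easily than half-filled N (2p³).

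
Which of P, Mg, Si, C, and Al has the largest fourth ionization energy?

The fourth ionization energy removes an electron from the +3 ion. For each element: P³⁺ still has 2 valence electrons; Mg³⁺ is already 1 electron into the core; Si³⁺ still has 1 valence electron; C³⁺ still has 1 valence electron; Al³⁺ is the bare [Ne] core.
Breaking into a closed-shell core is much more expensive than removing a leftover valence electron — Mg and Al have the largest IE_4 here.
Valence configurations: P³⁺ [Ne]3s², Si³⁺ [Ne]3s¹, C³⁺ [He]2s¹.
The numbers (kJ/mol): P 4964, Mg 10543, Si 4356, C 6223, Al 11577.
Putting it together, IE_4: Si < P < C < Mg < Al.

Al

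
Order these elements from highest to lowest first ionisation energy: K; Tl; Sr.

First ionization energy rises across a period (greater Z_eff holds electrons more tightly) and falls down a group (valence electrons are farther from the nucleus).
A diagonal step moves right (one effect) and down (the opposite effect) at once.
Sr > K: the two effects oppose for this pair; the across-period effect wins (550 vs 419 kJ/mol).
Tl > Sr: the two effects oppose for this pair; the across-period effect wins (589 vs 550 kJ/mol).
Tabulated first ionization energy (kJ/mol): K 419, Sr 550, Tl 589.
So from highest to lowest: Tl > Sr > K.

Tl, Sr, K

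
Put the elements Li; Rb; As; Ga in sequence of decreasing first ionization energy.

As > Ga > Li > Rb

Li is in period 2, group 1; Ga is in period 4, group 13; As is in period 4, group 15; Rb is in period 5, group 1.
Removing the outermost electron gets harder across a period and easier down a group.
These span different periods and groups, so the two trends combine.
Li > Rb: Li sits above Rb in group 1, so the down-group effect alone puts Li higher.
Ga > Li: period and group pull opposite ways; the across-period shift dominates (579 vs 520 kJ/mol).
As > Ga: both are in period 4; the period trend gives As the larger value.
Approximate values (kJ/mol): Li 520, Ga 579, As 947, Rb 403.
So from highest to lowest: As > Ga > Li > Rb.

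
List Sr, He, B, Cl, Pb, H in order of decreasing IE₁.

He > H > Cl > B > Pb > Sr

H is in period 1, group 1; He is in period 1, group 18; B is in period 2, group 13; Cl is in period 3, group 17; Sr is in period 5, group 2; Pb is in period 6, group 14.
IE₁ increases left→right with effective nuclear charge and decreases top→bottom as the valence shell moves farther out.
Neither a single period nor a single group — weigh both effects.
Pb > Sr: period and group pull opposite ways; the across-period shift dominates (716 vs 550 kJ/mol).
B > Pb: the two effects oppose for this pair; the down-group effect wins (801 vs 716 kJ/mol).
Cl > B: the two effects oppose for this pair; the across-period effect wins (1251 vs 801 kJ/mol).
H > Cl: the two effects oppose for this pair; the down-group effect wins (1312 vs 1251 kJ/mol).
He > H: He lies to the right of H in period 1, so the across-period effect alone puts He higher.
Approximate values (kJ/mol): H 1312, He 2372, B 801, Cl 1251, Sr 550, Pb 716.
So from highest to lowest: He > H > Cl > B > Pb > Sr.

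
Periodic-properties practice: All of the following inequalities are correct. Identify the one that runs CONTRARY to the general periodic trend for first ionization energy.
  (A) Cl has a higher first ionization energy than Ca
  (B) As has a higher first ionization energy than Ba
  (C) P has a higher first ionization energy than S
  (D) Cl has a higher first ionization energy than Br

The general trend: first ionization energy increases across a period and decreases down a group.
(A) Cl (period 3, group 17) vs Ca (period 4, group 2): the stated order agrees with the simple trend.
(B) As (period 4, group 15) vs Ba (period 6, group 2): the stated order agrees with the simple trend.
(C) P (period 3, group 15) vs S (period 3, group 16): the stated order contradicts the simple trend.
(D) Cl (period 3, group 17) vs Br (period 4, group 17): the stated order agrees with the simple trend.
The exception is (C): S (3p⁴) ionizes more easily than half-filled P (3p³) because the paired 3p electron in S is pushed out by e⁻–e⁻ repulsion.

(C)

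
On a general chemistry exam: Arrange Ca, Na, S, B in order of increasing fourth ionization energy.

S < Ca < Na < B

After 3 electrons have been removed, what remains? Ca³⁺ is already 1 electron into the core; Na³⁺ is already 2 electrons into the core; S³⁺ still has 3 valence electrons; B³⁺ is the bare [He] core.
Pulling an electron out of a noble-gas core costs far more than removing a remaining valence electron, so Ca, Na and B sit at the high end of IE_4.
Tabulated IE_4 (kJ/mol): Ca 6491, Na 9543, S 4556, B 25026.
Hence IE_4: S < Ca < Na < B.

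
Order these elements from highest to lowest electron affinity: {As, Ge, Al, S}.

S > Ge > As > Al

Al is in period 3, group 13; S is in period 3, group 16; Ge is in period 4, group 14; As is in period 4, group 15.
Adding an electron releases more energy for atoms nearer the top right (short of the noble gases).
Here both period and group differ, so the two effects have to be weighed against each other.
As > Al: period and group pull opposite ways; the across-period shift dominates (78 vs 42 kJ/mol).
Ge > As: this pair runs against the simple trend — see the exception note.
S > Ge: both effects reinforce here, so S is clearly the higher of the two.
Note the exception: Ge has a higher electron affinity than As, contrary to the simple trend — adding an electron to As's half-filled 4p³ is unfavourable, so Ge (4p²) has the more exothermic EA.
For reference (kJ/mol): Al 42, S 200, Ge 119, As 78.
So from highest to lowest: S > Ge > As > Al.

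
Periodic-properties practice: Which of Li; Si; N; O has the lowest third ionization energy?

Si

IE_3 is the cost of taking one more electron from the +2 cation: Li²⁺ is already 1 electron into the core; Si²⁺ still has 2 valence electrons; N²⁺ still has 3 valence electrons; O²⁺ still has 4 valence electrons.
Breaking into a closed-shell core is much more expensive than removing a leftover valence electron — Li has the largest IE_3 here.
Valence configurations: Si²⁺ [Ne]3s², N²⁺ [He]2s²2p¹, O²⁺ [He]2s²2p².
Approximate IE_3 values (kJ/mol): Li 11815, Si 3232, N 4578, O 5300.
So the third ionization energies run Si < N < O < Li.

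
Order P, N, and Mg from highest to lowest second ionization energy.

IE_2 is the cost of taking one more electron from the +1 cation: P⁺ still has 4 valence electrons; N⁺ still has 4 valence electrons; Mg⁺ still has 1 valence electron.
All are still removing valence electrons, so compare the +1 ions as you would atoms: IE_2 generally rises across a period (higher Z_eff) and falls down a group (larger shell), subject to the usual subshell exceptions.
Valence configurations: P⁺ [Ne]3s²3p², N⁺ [He]2s²2p², Mg⁺ [Ne]3s¹.
Tabulated IE_2 (kJ/mol): P 1907, N 2856, Mg 1451.
Hence IE_2: Mg < P < N.

N > P > Mg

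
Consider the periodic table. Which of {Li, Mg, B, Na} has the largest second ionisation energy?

After 1 electron has been removed, what remains? Li⁺ is the bare [He] core; Mg⁺ still has 1 valence electron; B⁺ still has 2 valence electrons; Na⁺ is the bare [Ne] core.
Breaking into a closed-shell core is much more expensive than removing a leftover valence electron — Na and Li have the largest IE_2 here.
Valence configurations: Mg⁺ [Ne]3s¹, B⁺ [He]2s².
The numbers (kJ/mol): Li 7298, Mg 1451, B 2427, Na 4562.
So the second ionization energies run Mg < B < Na < Li.

Li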